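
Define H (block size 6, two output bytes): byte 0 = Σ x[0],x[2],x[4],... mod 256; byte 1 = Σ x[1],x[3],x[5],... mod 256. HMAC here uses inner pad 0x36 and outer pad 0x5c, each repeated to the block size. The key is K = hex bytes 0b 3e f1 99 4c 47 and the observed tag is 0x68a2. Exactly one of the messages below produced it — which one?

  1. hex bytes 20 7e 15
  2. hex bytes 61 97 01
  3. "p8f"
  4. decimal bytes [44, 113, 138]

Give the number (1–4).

3

Key hex bytes 0b 3e f1 99 4c 47 is exactly B = 6 bytes: K' = 0b 3e f1 99 4c 47.
K' ⊕ ipad = 3d 08 c7 af 7a 71; K' ⊕ opad = 57 62 ad c5 10 1b.
m1: inner = H(3d 08 c7 af 7a 71 20 7e 15) = b3 a6; tag = H(57 62 ad c5 10 1b b3 a6) = c7e8
m2: inner = H(3d 08 c7 af 7a 71 61 97 01) = e0 bf; tag = H(57 62 ad c5 10 1b e0 bf) = f401
m3: inner = H(3d 08 c7 af 7a 71 70 38 66) = 54 60; tag = H(57 62 ad c5 10 1b 54 60) = 68a2 ← matches
m4: inner = H(3d 08 c7 af 7a 71 2c 71 8a) = 34 99; tag = H(57 62 ad c5 10 1b 34 99) = 48db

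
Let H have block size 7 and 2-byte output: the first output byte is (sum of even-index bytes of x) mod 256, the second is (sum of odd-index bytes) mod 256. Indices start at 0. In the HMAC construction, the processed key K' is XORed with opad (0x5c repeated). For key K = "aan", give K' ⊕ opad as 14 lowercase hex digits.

3d3d325c5c5c5c

Key "aan" = 61 61 6e is 3 bytes ≤ B = 7; zero-pad to 7 bytes: K' = 61 61 6e 00 00 00 00.
XOR each byte with 0x5c: 61⊕5c=3d, 61⊕5c=3d, 6e⊕5c=32, 00⊕5c=5c, 00⊕5c=5c, 00⊕5c=5c, 00⊕5c=5c.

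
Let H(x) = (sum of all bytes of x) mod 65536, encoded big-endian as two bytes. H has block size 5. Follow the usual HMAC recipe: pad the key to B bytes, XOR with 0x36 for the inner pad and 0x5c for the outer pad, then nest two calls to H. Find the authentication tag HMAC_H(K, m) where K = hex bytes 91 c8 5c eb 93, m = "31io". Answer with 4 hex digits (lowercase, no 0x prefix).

03b8

Key hex bytes 91 c8 5c eb 93 is exactly B = 5 bytes: K' = 91 c8 5c eb 93.
K' ⊕ ipad = a7 fe 6a dd a5.  K' ⊕ opad = cd 94 00 b7 cf.
Inner input = (K'⊕ipad) ∥ m = a7 fe 6a dd a5 ∥ 33 31 69 6f.
Inner hash: sum = 167+254+106+221+165+51+49+105+111 = 1229 → 04 cd.
Outer input = (K'⊕opad) ∥ inner = cd 94 00 b7 cf ∥ 04 cd.
Outer hash (tag): sum = 205+148+0+183+207+4+205 = 952 → 03 b8.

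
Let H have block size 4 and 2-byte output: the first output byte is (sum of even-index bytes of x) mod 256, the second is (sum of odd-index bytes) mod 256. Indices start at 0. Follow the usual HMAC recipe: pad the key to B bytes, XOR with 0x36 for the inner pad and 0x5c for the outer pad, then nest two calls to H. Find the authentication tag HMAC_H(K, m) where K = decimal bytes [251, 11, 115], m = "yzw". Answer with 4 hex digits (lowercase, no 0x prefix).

d8a0

Key decimal bytes [251, 11, 115] = fb 0b 73 is 3 bytes ≤ B = 4; zero-pad to 4 bytes: K' = fb 0b 73 00.
K' ⊕ ipad = cd 3d 45 36.  K' ⊕ opad = a7 57 2f 5c.
Inner input = (K'⊕ipad) ∥ m = cd 3d 45 36 ∥ 79 7a 77.
Inner hash: even-index sum = 514 mod 256 = 2; odd-index sum = 237 mod 256 = 237 → 02 ed.
Outer input = (K'⊕opad) ∥ inner = a7 57 2f 5c ∥ 02 ed.
Outer hash (tag): even-index sum = 216 mod 256 = 216; odd-index sum = 416 mod 256 = 160 → d8 a0.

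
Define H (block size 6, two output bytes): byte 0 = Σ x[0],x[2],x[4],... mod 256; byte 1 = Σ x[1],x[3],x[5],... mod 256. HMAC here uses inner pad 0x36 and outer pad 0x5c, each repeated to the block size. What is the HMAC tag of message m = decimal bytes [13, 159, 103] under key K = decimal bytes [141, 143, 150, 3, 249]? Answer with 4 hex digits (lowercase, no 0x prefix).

Key decimal bytes [141, 143, 150, 3, 249] = 8d 8f 96 03 f9 is 5 bytes ≤ B = 6; zero-pad to 6 bytes: K' = 8d 8f 96 03 f9 00.
K' ⊕ ipad = bb b9 a0 35 cf 36.  K' ⊕ opad = d1 d3 ca 5f a5 5c.
Inner input = (K'⊕ipad) ∥ m = bb b9 a0 35 cf 36 ∥ 0d 9f 67.
Inner hash: even-index sum = 670 mod 256 = 158; odd-index sum = 451 mod 256 = 195 → 9e c3.
Outer input = (K'⊕opad) ∥ inner = d1 d3 ca 5f a5 5c ∥ 9e c3.
Outer hash (tag): even-index sum = 734 mod 256 = 222; odd-index sum = 593 mod 256 = 81 → de 51.

de51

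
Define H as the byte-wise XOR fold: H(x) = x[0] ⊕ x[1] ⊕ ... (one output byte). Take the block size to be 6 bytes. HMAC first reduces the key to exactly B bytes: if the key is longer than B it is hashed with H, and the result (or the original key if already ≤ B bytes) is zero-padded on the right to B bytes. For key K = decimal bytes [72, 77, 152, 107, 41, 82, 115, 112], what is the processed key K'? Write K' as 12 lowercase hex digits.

|K| = 8 > B = 6, so first hash the key.
H(K): XOR 48⊕4d⊕98⊕6b⊕29⊕52⊕73⊕70 = 8e.
Zero-pad H(K) = 8e to 6 bytes: K' = 8e 00 00 00 00 00.

8e0000000000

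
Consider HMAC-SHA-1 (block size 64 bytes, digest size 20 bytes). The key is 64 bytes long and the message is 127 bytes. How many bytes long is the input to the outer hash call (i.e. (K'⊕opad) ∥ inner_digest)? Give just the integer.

Key is 64 ≤ 64 bytes, zero-padded: |K'| = 64.
Outer input = (K'⊕opad) ∥ H(inner) → 64 + 20 = 84 bytes.

84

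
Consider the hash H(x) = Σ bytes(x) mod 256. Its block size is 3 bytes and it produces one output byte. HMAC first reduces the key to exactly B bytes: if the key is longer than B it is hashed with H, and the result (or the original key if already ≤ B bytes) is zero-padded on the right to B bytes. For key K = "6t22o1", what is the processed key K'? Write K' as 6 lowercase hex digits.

|K| = 6 > B = 3, so first hash the key.
H(K): sum = 54+116+50+50+111+49 = 430; mod 256 = 174 → ae.
Zero-pad H(K) = ae to 3 bytes: K' = ae 00 00.

ae0000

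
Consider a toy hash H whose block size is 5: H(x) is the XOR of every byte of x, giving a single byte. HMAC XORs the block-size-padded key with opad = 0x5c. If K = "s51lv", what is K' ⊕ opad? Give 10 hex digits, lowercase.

2f696d302a

Key "s51lv" = 73 35 31 6c 76 is exactly B = 5 bytes: K' = 73 35 31 6c 76.
XOR each byte with 0x5c: 73⊕5c=2f, 35⊕5c=69, 31⊕5c=6d, 6c⊕5c=30, 76⊕5c=2a.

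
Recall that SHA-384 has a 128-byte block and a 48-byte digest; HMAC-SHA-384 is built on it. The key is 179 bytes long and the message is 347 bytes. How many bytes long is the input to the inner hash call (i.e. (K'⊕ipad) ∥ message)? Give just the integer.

Key is 179 > 128 bytes, so it is hashed to 48 bytes then zero-padded to 128: |K'| = 128.
Inner input = (K'⊕ipad) ∥ m → 128 + 347 = 475 bytes.

475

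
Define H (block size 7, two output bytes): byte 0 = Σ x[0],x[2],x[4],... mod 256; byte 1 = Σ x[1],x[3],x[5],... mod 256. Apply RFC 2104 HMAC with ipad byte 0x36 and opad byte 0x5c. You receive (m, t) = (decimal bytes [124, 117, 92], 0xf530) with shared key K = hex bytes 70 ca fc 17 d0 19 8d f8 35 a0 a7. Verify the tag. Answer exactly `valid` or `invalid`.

Key hex bytes 70 ca fc 17 d0 19 8d f8 35 a0 a7 is 11 bytes > B = 7, so hash it first: H(key) = a5 92, then zero-pad to 7 bytes: K' = a5 92 00 00 00 00 00.
K' ⊕ ipad = 93 a4 36 36 36 36 36; K' ⊕ opad = f9 ce 5c 5c 5c 5c 5c.
Inner hash: even-index sum = 426 mod 256 = 170; odd-index sum = 488 mod 256 = 232 → aa e8.
Outer hash (recomputed tag): even-index sum = 757 mod 256 = 245; odd-index sum = 560 mod 256 = 48 → f5 30.
Recomputed tag = f530; claimed = f530 → match.

valid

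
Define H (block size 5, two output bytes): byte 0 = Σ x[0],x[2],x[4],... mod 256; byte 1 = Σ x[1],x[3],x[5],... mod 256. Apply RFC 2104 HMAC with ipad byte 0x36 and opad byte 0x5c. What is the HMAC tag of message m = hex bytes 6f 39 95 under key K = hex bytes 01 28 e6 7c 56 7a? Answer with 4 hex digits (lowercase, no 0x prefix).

Key hex bytes 01 28 e6 7c 56 7a is 6 bytes > B = 5, so hash it first: H(key) = 3d 1e, then zero-pad to 5 bytes: K' = 3d 1e 00 00 00.
K' ⊕ ipad = 0b 28 36 36 36.  K' ⊕ opad = 61 42 5c 5c 5c.
Inner input = (K'⊕ipad) ∥ m = 0b 28 36 36 36 ∥ 6f 39 95.
Inner hash: even-index sum = 176 mod 256 = 176; odd-index sum = 354 mod 256 = 98 → b0 62.
Outer input = (K'⊕opad) ∥ inner = 61 42 5c 5c 5c ∥ b0 62.
Outer hash (tag): even-index sum = 379 mod 256 = 123; odd-index sum = 334 mod 256 = 78 → 7b 4e.

7b4e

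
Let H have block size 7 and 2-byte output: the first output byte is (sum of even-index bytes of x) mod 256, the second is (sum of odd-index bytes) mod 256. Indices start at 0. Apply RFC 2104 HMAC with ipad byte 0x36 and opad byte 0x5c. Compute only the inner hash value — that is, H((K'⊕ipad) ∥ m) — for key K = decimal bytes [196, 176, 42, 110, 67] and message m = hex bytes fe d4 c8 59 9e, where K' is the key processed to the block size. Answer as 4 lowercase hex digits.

Key decimal bytes [196, 176, 42, 110, 67] = c4 b0 2a 6e 43 is 5 bytes ≤ B = 7; zero-pad to 7 bytes: K' = c4 b0 2a 6e 43 00 00.
K' ⊕ ipad = f2 86 1c 58 75 36 36.
Inner input = f2 86 1c 58 75 36 36 ∥ fe d4 c8 59 9e.
Inner hash: even-index sum = 742 mod 256 = 230; odd-index sum = 888 mod 256 = 120 → e6 78.

e678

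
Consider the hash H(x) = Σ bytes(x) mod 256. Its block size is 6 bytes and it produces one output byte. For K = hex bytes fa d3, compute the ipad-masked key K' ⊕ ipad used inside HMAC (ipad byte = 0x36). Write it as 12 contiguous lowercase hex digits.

cce536363636

Key hex bytes fa d3 is 2 bytes ≤ B = 6; zero-pad to 6 bytes: K' = fa d3 00 00 00 00.
XOR each byte with 0x36: fa⊕36=cc, d3⊕36=e5, 00⊕36=36, 00⊕36=36, 00⊕36=36, 00⊕36=36.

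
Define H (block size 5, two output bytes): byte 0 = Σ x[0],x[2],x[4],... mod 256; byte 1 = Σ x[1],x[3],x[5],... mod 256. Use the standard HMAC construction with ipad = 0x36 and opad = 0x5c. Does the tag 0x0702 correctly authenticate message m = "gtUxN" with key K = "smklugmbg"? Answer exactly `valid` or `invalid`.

invalid

Key "smklugmbg" = 73 6d 6b 6c 75 67 6d 62 67 is 9 bytes > B = 5, so hash it first: H(key) = 27 a2, then zero-pad to 5 bytes: K' = 27 a2 00 00 00.
K' ⊕ ipad = 11 94 36 36 36; K' ⊕ opad = 7b fe 5c 5c 5c.
Inner hash: even-index sum = 361 mod 256 = 105; odd-index sum = 468 mod 256 = 212 → 69 d4.
Outer hash (recomputed tag): even-index sum = 519 mod 256 = 7; odd-index sum = 451 mod 256 = 195 → 07 c3.
Recomputed tag = 07c3; claimed = 0702 → mismatch.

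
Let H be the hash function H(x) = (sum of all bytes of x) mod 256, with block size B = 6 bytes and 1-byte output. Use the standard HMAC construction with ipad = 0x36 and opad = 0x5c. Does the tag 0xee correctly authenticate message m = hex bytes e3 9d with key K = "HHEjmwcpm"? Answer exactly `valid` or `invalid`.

valid

Key "HHEjmwcpm" = 48 48 45 6a 6d 77 63 70 6d is 9 bytes > B = 6, so hash it first: H(key) = 63, then zero-pad to 6 bytes: K' = 63 00 00 00 00 00.
K' ⊕ ipad = 55 36 36 36 36 36; K' ⊕ opad = 3f 5c 5c 5c 5c 5c.
Inner hash: sum = 85+54+54+54+54+54+227+157 = 739; mod 256 = 227 → e3.
Outer hash (recomputed tag): sum = 63+92+92+92+92+92+227 = 750; mod 256 = 238 → ee.
Recomputed tag = ee; claimed = ee → match.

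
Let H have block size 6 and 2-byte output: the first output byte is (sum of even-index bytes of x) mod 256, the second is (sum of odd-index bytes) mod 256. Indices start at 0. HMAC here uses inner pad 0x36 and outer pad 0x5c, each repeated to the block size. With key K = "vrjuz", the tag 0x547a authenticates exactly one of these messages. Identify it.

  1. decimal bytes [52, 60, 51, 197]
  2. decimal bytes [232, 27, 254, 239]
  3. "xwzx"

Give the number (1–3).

2

Key "vrjuz" = 76 72 6a 75 7a is 5 bytes ≤ B = 6; zero-pad to 6 bytes: K' = 76 72 6a 75 7a 00.
K' ⊕ ipad = 40 44 5c 43 4c 36; K' ⊕ opad = 2a 2e 36 29 26 5c.
m1: inner = H(40 44 5c 43 4c 36 34 3c 33 c5) = 4f be; tag = H(2a 2e 36 29 26 5c 4f be) = d571
m2: inner = H(40 44 5c 43 4c 36 e8 1b fe ef) = ce c7; tag = H(2a 2e 36 29 26 5c ce c7) = 547a ← matches
m3: inner = H(40 44 5c 43 4c 36 78 77 7a 78) = da ac; tag = H(2a 2e 36 29 26 5c da ac) = 605f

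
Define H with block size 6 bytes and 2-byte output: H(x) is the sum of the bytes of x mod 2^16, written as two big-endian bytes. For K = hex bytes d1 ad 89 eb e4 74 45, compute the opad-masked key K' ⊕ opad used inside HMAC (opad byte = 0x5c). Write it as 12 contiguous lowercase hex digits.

58d35c5c5c5c

Key hex bytes d1 ad 89 eb e4 74 45 is 7 bytes > B = 6, so hash it first: H(key) = 04 8f, then zero-pad to 6 bytes: K' = 04 8f 00 00 00 00.
XOR each byte with 0x5c: 04⊕5c=58, 8f⊕5c=d3, 00⊕5c=5c, 00⊕5c=5c, 00⊕5c=5c, 00⊕5c=5c.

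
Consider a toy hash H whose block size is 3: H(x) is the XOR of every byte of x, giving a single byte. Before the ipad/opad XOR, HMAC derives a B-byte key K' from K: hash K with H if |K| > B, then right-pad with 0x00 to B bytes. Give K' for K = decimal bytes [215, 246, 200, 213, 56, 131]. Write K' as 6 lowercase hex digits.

870000

|K| = 6 > B = 3, so first hash the key.
H(K): XOR d7⊕f6⊕c8⊕d5⊕38⊕83 = 87.
Zero-pad H(K) = 87 to 3 bytes: K' = 87 00 00.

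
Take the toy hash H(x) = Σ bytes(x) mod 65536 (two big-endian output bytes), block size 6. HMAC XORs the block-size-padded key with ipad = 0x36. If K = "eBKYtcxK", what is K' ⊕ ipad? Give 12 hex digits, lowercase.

34d336363636

Key "eBKYtcxK" = 65 42 4b 59 74 63 78 4b is 8 bytes > B = 6, so hash it first: H(key) = 02 e5, then zero-pad to 6 bytes: K' = 02 e5 00 00 00 00.
XOR each byte with 0x36: 02⊕36=34, e5⊕36=d3, 00⊕36=36, 00⊕36=36, 00⊕36=36, 00⊕36=36.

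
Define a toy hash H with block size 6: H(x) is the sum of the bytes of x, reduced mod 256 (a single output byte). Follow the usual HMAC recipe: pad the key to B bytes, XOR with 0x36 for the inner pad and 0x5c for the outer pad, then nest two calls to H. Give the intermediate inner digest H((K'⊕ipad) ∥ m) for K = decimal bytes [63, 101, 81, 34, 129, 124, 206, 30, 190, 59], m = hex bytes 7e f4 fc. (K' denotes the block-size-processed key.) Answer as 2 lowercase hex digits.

4b

Key decimal bytes [63, 101, 81, 34, 129, 124, 206, 30, 190, 59] = 3f 65 51 22 81 7c ce 1e be 3b is 10 bytes > B = 6, so hash it first: H(key) = f9, then zero-pad to 6 bytes: K' = f9 00 00 00 00 00.
K' ⊕ ipad = cf 36 36 36 36 36.
Inner input = cf 36 36 36 36 36 ∥ 7e f4 fc.
Inner hash: sum = 207+54+54+54+54+54+126+244+252 = 1099; mod 256 = 75 → 4b.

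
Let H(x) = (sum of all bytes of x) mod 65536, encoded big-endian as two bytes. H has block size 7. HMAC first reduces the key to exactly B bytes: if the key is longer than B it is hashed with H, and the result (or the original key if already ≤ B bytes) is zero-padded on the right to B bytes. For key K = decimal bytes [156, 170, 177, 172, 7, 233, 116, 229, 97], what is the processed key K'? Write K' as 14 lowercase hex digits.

|K| = 9 > B = 7, so first hash the key.
H(K): sum = 156+170+177+172+7+233+116+229+97 = 1357 → 05 4d.
Zero-pad H(K) = 05 4d to 7 bytes: K' = 05 4d 00 00 00 00 00.

054d0000000000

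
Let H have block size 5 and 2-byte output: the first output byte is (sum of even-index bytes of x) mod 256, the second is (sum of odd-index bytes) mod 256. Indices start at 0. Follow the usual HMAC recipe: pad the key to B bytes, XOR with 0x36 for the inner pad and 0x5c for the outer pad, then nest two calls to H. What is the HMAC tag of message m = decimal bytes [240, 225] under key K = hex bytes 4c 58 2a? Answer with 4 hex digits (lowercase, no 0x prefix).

Key hex bytes 4c 58 2a is 3 bytes ≤ B = 5; zero-pad to 5 bytes: K' = 4c 58 2a 00 00.
K' ⊕ ipad = 7a 6e 1c 36 36.  K' ⊕ opad = 10 04 76 5c 5c.
Inner input = (K'⊕ipad) ∥ m = 7a 6e 1c 36 36 ∥ f0 e1.
Inner hash: even-index sum = 429 mod 256 = 173; odd-index sum = 404 mod 256 = 148 → ad 94.
Outer input = (K'⊕opad) ∥ inner = 10 04 76 5c 5c ∥ ad 94.
Outer hash (tag): even-index sum = 374 mod 256 = 118; odd-index sum = 269 mod 256 = 13 → 76 0d.

760d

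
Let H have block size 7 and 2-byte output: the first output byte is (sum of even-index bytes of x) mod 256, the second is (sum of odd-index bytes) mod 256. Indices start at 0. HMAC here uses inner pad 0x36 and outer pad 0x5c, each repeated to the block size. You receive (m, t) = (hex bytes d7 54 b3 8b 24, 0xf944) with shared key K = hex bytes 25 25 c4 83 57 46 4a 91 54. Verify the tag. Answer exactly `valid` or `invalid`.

valid

Key hex bytes 25 25 c4 83 57 46 4a 91 54 is 9 bytes > B = 7, so hash it first: H(key) = de 7f, then zero-pad to 7 bytes: K' = de 7f 00 00 00 00 00.
K' ⊕ ipad = e8 49 36 36 36 36 36; K' ⊕ opad = 82 23 5c 5c 5c 5c 5c.
Inner hash: even-index sum = 617 mod 256 = 105; odd-index sum = 611 mod 256 = 99 → 69 63.
Outer hash (recomputed tag): even-index sum = 505 mod 256 = 249; odd-index sum = 324 mod 256 = 68 → f9 44.
Recomputed tag = f944; claimed = f944 → match.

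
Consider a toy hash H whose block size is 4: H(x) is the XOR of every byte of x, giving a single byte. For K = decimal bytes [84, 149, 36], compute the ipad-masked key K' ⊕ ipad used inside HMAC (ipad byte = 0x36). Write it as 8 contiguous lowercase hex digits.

62a31236

Key decimal bytes [84, 149, 36] = 54 95 24 is 3 bytes ≤ B = 4; zero-pad to 4 bytes: K' = 54 95 24 00.
XOR each byte with 0x36: 54⊕36=62, 95⊕36=a3, 24⊕36=12, 00⊕36=36.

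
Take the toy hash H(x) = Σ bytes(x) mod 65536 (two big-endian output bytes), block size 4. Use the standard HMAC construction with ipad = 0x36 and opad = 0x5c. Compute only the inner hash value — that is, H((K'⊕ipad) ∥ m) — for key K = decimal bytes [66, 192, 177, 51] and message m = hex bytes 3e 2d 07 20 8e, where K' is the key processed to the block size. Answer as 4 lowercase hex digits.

0316

Key decimal bytes [66, 192, 177, 51] = 42 c0 b1 33 is exactly B = 4 bytes: K' = 42 c0 b1 33.
K' ⊕ ipad = 74 f6 87 05.
Inner input = 74 f6 87 05 ∥ 3e 2d 07 20 8e.
Inner hash: sum = 116+246+135+5+62+45+7+32+142 = 790 → 03 16.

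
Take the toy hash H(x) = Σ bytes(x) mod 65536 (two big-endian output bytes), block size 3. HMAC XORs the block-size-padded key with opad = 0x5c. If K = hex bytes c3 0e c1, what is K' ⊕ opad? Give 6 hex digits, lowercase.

Key hex bytes c3 0e c1 is exactly B = 3 bytes: K' = c3 0e c1.
XOR each byte with 0x5c: c3⊕5c=9f, 0e⊕5c=52, c1⊕5c=9d.

9f529d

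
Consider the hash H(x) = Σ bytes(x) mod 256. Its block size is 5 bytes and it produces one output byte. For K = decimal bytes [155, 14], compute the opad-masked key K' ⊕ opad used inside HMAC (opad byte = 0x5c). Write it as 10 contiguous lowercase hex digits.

c7525c5c5c

Key decimal bytes [155, 14] = 9b 0e is 2 bytes ≤ B = 5; zero-pad to 5 bytes: K' = 9b 0e 00 00 00.
XOR each byte with 0x5c: 9b⊕5c=c7, 0e⊕5c=52, 00⊕5c=5c, 00⊕5c=5c, 00⊕5c=5c.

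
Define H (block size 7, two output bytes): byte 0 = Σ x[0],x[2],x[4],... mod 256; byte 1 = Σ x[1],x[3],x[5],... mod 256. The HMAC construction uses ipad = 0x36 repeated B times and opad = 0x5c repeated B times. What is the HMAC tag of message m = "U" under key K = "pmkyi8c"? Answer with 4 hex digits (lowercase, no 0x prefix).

e411

Key "pmkyi8c" = 70 6d 6b 79 69 38 63 is exactly B = 7 bytes: K' = 70 6d 6b 79 69 38 63.
K' ⊕ ipad = 46 5b 5d 4f 5f 0e 55.  K' ⊕ opad = 2c 31 37 25 35 64 3f.
Inner input = (K'⊕ipad) ∥ m = 46 5b 5d 4f 5f 0e 55 ∥ 55.
Inner hash: even-index sum = 343 mod 256 = 87; odd-index sum = 269 mod 256 = 13 → 57 0d.
Outer input = (K'⊕opad) ∥ inner = 2c 31 37 25 35 64 3f ∥ 57 0d.
Outer hash (tag): even-index sum = 228 mod 256 = 228; odd-index sum = 273 mod 256 = 17 → e4 11.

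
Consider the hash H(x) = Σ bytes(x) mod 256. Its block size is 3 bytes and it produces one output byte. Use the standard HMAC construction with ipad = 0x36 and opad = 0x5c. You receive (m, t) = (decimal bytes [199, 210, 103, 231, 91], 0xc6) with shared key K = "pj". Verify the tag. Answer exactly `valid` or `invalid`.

Key "pj" = 70 6a is 2 bytes ≤ B = 3; zero-pad to 3 bytes: K' = 70 6a 00.
K' ⊕ ipad = 46 5c 36; K' ⊕ opad = 2c 36 5c.
Inner hash: sum = 70+92+54+199+210+103+231+91 = 1050; mod 256 = 26 → 1a.
Outer hash (recomputed tag): sum = 44+54+92+26 = 216 → d8.
Recomputed tag = d8; claimed = c6 → mismatch.

invalid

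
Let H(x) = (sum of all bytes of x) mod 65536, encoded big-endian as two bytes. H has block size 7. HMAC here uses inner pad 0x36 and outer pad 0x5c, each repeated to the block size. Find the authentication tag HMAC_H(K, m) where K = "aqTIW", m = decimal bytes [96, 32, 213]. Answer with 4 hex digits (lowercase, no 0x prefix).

Key "aqTIW" = 61 71 54 49 57 is 5 bytes ≤ B = 7; zero-pad to 7 bytes: K' = 61 71 54 49 57 00 00.
K' ⊕ ipad = 57 47 62 7f 61 36 36.  K' ⊕ opad = 3d 2d 08 15 0b 5c 5c.
Inner input = (K'⊕ipad) ∥ m = 57 47 62 7f 61 36 36 ∥ 60 20 d5.
Inner hash: sum = 87+71+98+127+97+54+54+96+32+213 = 929 → 03 a1.
Outer input = (K'⊕opad) ∥ inner = 3d 2d 08 15 0b 5c 5c ∥ 03 a1.
Outer hash (tag): sum = 61+45+8+21+11+92+92+3+161 = 494 → 01 ee.

01ee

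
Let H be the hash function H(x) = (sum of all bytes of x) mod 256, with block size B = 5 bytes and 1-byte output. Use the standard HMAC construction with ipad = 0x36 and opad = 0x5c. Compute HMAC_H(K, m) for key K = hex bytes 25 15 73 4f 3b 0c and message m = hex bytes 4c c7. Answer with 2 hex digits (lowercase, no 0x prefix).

Key hex bytes 25 15 73 4f 3b 0c is 6 bytes > B = 5, so hash it first: H(key) = 43, then zero-pad to 5 bytes: K' = 43 00 00 00 00.
K' ⊕ ipad = 75 36 36 36 36.  K' ⊕ opad = 1f 5c 5c 5c 5c.
Inner input = (K'⊕ipad) ∥ m = 75 36 36 36 36 ∥ 4c c7.
Inner hash: sum = 117+54+54+54+54+76+199 = 608; mod 256 = 96 → 60.
Outer input = (K'⊕opad) ∥ inner = 1f 5c 5c 5c 5c ∥ 60.
Outer hash (tag): sum = 31+92+92+92+92+96 = 495; mod 256 = 239 → ef.

ef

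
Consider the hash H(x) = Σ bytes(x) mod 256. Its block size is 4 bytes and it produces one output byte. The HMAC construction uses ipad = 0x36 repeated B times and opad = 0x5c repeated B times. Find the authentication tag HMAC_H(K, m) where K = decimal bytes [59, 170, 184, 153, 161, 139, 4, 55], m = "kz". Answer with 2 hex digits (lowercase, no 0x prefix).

Key decimal bytes [59, 170, 184, 153, 161, 139, 4, 55] = 3b aa b8 99 a1 8b 04 37 is 8 bytes > B = 4, so hash it first: H(key) = 9d, then zero-pad to 4 bytes: K' = 9d 00 00 00.
K' ⊕ ipad = ab 36 36 36.  K' ⊕ opad = c1 5c 5c 5c.
Inner input = (K'⊕ipad) ∥ m = ab 36 36 36 ∥ 6b 7a.
Inner hash: sum = 171+54+54+54+107+122 = 562; mod 256 = 50 → 32.
Outer input = (K'⊕opad) ∥ inner = c1 5c 5c 5c ∥ 32.
Outer hash (tag): sum = 193+92+92+92+50 = 519; mod 256 = 7 → 07.

07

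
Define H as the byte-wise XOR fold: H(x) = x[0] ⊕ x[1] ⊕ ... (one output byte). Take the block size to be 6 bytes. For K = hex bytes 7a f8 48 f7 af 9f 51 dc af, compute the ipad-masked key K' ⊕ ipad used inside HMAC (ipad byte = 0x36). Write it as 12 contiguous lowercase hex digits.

Key hex bytes 7a f8 48 f7 af 9f 51 dc af is 9 bytes > B = 6, so hash it first: H(key) = 2f, then zero-pad to 6 bytes: K' = 2f 00 00 00 00 00.
XOR each byte with 0x36: 2f⊕36=19, 00⊕36=36, 00⊕36=36, 00⊕36=36, 00⊕36=36, 00⊕36=36.

193636363636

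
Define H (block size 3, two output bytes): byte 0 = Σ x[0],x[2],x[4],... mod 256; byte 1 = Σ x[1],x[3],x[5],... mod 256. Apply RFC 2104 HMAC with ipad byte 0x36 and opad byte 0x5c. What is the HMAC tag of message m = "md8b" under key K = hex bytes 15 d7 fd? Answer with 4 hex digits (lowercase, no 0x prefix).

703f

Key hex bytes 15 d7 fd is exactly B = 3 bytes: K' = 15 d7 fd.
K' ⊕ ipad = 23 e1 cb.  K' ⊕ opad = 49 8b a1.
Inner input = (K'⊕ipad) ∥ m = 23 e1 cb ∥ 6d 64 38 62.
Inner hash: even-index sum = 436 mod 256 = 180; odd-index sum = 390 mod 256 = 134 → b4 86.
Outer input = (K'⊕opad) ∥ inner = 49 8b a1 ∥ b4 86.
Outer hash (tag): even-index sum = 368 mod 256 = 112; odd-index sum = 319 mod 256 = 63 → 70 3f.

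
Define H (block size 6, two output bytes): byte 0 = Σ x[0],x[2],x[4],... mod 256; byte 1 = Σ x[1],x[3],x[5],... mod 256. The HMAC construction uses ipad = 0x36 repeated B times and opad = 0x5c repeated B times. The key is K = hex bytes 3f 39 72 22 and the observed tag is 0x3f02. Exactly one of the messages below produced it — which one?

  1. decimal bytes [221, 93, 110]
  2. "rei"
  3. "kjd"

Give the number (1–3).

Key hex bytes 3f 39 72 22 is 4 bytes ≤ B = 6; zero-pad to 6 bytes: K' = 3f 39 72 22 00 00.
K' ⊕ ipad = 09 0f 44 14 36 36; K' ⊕ opad = 63 65 2e 7e 5c 5c.
m1: inner = H(09 0f 44 14 36 36 dd 5d 6e) = ce b6; tag = H(63 65 2e 7e 5c 5c ce b6) = bbf5
m2: inner = H(09 0f 44 14 36 36 72 65 69) = 5e be; tag = H(63 65 2e 7e 5c 5c 5e be) = 4bfd
m3: inner = H(09 0f 44 14 36 36 6b 6a 64) = 52 c3; tag = H(63 65 2e 7e 5c 5c 52 c3) = 3f02 ← matches

3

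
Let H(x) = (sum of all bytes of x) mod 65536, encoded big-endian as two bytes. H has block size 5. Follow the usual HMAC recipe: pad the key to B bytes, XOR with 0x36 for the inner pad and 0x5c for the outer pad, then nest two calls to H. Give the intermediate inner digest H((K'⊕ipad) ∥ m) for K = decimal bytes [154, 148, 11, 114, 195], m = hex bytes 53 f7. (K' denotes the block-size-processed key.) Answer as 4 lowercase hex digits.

040e

Key decimal bytes [154, 148, 11, 114, 195] = 9a 94 0b 72 c3 is exactly B = 5 bytes: K' = 9a 94 0b 72 c3.
K' ⊕ ipad = ac a2 3d 44 f5.
Inner input = ac a2 3d 44 f5 ∥ 53 f7.
Inner hash: sum = 172+162+61+68+245+83+247 = 1038 → 04 0e.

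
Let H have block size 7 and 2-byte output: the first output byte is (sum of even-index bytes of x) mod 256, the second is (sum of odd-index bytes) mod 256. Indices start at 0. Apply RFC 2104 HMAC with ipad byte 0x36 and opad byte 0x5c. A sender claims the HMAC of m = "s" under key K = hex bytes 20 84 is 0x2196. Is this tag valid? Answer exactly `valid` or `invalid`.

Key hex bytes 20 84 is 2 bytes ≤ B = 7; zero-pad to 7 bytes: K' = 20 84 00 00 00 00 00.
K' ⊕ ipad = 16 b2 36 36 36 36 36; K' ⊕ opad = 7c d8 5c 5c 5c 5c 5c.
Inner hash: even-index sum = 184 mod 256 = 184; odd-index sum = 401 mod 256 = 145 → b8 91.
Outer hash (recomputed tag): even-index sum = 545 mod 256 = 33; odd-index sum = 584 mod 256 = 72 → 21 48.
Recomputed tag = 2148; claimed = 2196 → mismatch.

invalid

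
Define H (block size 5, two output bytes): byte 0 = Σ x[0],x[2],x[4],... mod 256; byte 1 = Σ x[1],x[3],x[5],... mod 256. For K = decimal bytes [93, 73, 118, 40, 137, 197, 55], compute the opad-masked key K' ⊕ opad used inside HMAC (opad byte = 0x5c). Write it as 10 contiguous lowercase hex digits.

cf6a5c5c5c

Key decimal bytes [93, 73, 118, 40, 137, 197, 55] = 5d 49 76 28 89 c5 37 is 7 bytes > B = 5, so hash it first: H(key) = 93 36, then zero-pad to 5 bytes: K' = 93 36 00 00 00.
XOR each byte with 0x5c: 93⊕5c=cf, 36⊕5c=6a, 00⊕5c=5c, 00⊕5c=5c, 00⊕5c=5c.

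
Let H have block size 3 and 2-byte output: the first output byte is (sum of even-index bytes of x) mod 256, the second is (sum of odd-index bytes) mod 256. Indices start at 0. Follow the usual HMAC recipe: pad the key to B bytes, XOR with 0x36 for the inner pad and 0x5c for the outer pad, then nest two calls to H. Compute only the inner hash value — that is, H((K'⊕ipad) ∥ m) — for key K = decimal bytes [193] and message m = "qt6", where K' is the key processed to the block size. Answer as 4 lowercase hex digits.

Key decimal bytes [193] = c1 is 1 byte ≤ B = 3; zero-pad to 3 bytes: K' = c1 00 00.
K' ⊕ ipad = f7 36 36.
Inner input = f7 36 36 ∥ 71 74 36.
Inner hash: even-index sum = 417 mod 256 = 161; odd-index sum = 221 mod 256 = 221 → a1 dd.

a1dd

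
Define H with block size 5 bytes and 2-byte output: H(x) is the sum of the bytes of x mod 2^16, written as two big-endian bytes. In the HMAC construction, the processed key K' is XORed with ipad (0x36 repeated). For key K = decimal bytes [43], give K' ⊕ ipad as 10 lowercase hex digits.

1d36363636

Key decimal bytes [43] = 2b is 1 byte ≤ B = 5; zero-pad to 5 bytes: K' = 2b 00 00 00 00.
XOR each byte with 0x36: 2b⊕36=1d, 00⊕36=36, 00⊕36=36, 00⊕36=36, 00⊕36=36.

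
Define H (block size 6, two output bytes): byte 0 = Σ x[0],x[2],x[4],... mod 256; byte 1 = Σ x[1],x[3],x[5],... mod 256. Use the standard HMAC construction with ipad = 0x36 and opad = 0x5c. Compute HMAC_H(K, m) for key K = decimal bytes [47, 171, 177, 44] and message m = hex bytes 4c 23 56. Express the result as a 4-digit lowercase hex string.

Key decimal bytes [47, 171, 177, 44] = 2f ab b1 2c is 4 bytes ≤ B = 6; zero-pad to 6 bytes: K' = 2f ab b1 2c 00 00.
K' ⊕ ipad = 19 9d 87 1a 36 36.  K' ⊕ opad = 73 f7 ed 70 5c 5c.
Inner input = (K'⊕ipad) ∥ m = 19 9d 87 1a 36 36 ∥ 4c 23 56.
Inner hash: even-index sum = 376 mod 256 = 120; odd-index sum = 272 mod 256 = 16 → 78 10.
Outer input = (K'⊕opad) ∥ inner = 73 f7 ed 70 5c 5c ∥ 78 10.
Outer hash (tag): even-index sum = 564 mod 256 = 52; odd-index sum = 467 mod 256 = 211 → 34 d3.

34d3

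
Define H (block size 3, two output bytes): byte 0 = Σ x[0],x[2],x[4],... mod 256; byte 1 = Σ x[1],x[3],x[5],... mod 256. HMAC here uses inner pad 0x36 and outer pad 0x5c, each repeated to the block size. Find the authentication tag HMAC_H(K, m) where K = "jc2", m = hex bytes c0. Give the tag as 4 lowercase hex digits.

b99f

Key "jc2" = 6a 63 32 is exactly B = 3 bytes: K' = 6a 63 32.
K' ⊕ ipad = 5c 55 04.  K' ⊕ opad = 36 3f 6e.
Inner input = (K'⊕ipad) ∥ m = 5c 55 04 ∥ c0.
Inner hash: even-index sum = 96 mod 256 = 96; odd-index sum = 277 mod 256 = 21 → 60 15.
Outer input = (K'⊕opad) ∥ inner = 36 3f 6e ∥ 60 15.
Outer hash (tag): even-index sum = 185 mod 256 = 185; odd-index sum = 159 mod 256 = 159 → b9 9f.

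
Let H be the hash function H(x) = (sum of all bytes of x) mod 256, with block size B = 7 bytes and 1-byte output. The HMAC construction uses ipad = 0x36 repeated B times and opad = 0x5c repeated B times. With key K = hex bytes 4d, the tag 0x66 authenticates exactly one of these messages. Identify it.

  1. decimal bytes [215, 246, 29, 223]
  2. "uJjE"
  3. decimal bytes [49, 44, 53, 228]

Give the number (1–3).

2

Key hex bytes 4d is 1 byte ≤ B = 7; zero-pad to 7 bytes: K' = 4d 00 00 00 00 00 00.
K' ⊕ ipad = 7b 36 36 36 36 36 36; K' ⊕ opad = 11 5c 5c 5c 5c 5c 5c.
m1: inner = H(7b 36 36 36 36 36 36 d7 f6 1d df) = 88; tag = H(11 5c 5c 5c 5c 5c 5c 88) = c1
m2: inner = H(7b 36 36 36 36 36 36 75 4a 6a 45) = 2d; tag = H(11 5c 5c 5c 5c 5c 5c 2d) = 66 ← matches
m3: inner = H(7b 36 36 36 36 36 36 31 2c 35 e4) = 35; tag = H(11 5c 5c 5c 5c 5c 5c 35) = 6e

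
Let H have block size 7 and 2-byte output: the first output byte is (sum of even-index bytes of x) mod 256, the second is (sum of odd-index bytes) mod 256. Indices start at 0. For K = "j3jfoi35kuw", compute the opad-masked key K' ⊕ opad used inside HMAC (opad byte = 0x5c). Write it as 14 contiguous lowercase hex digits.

Key "j3jfoi35kuw" = 6a 33 6a 66 6f 69 33 35 6b 75 77 is 11 bytes > B = 7, so hash it first: H(key) = 58 ac, then zero-pad to 7 bytes: K' = 58 ac 00 00 00 00 00.
XOR each byte with 0x5c: 58⊕5c=04, ac⊕5c=f0, 00⊕5c=5c, 00⊕5c=5c, 00⊕5c=5c, 00⊕5c=5c, 00⊕5c=5c.

04f05c5c5c5c5c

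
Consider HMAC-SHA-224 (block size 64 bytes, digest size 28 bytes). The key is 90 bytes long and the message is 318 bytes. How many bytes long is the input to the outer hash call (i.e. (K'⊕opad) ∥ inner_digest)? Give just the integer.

92

Key is 90 > 64 bytes, so it is hashed to 28 bytes then zero-padded to 64: |K'| = 64.
Outer input = (K'⊕opad) ∥ H(inner) → 64 + 28 = 92 bytes.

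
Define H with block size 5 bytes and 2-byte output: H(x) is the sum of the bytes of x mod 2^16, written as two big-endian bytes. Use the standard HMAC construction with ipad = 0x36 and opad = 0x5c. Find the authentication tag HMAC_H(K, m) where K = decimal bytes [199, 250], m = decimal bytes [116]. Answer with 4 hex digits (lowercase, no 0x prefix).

Key decimal bytes [199, 250] = c7 fa is 2 bytes ≤ B = 5; zero-pad to 5 bytes: K' = c7 fa 00 00 00.
K' ⊕ ipad = f1 cc 36 36 36.  K' ⊕ opad = 9b a6 5c 5c 5c.
Inner input = (K'⊕ipad) ∥ m = f1 cc 36 36 36 ∥ 74.
Inner hash: sum = 241+204+54+54+54+116 = 723 → 02 d3.
Outer input = (K'⊕opad) ∥ inner = 9b a6 5c 5c 5c ∥ 02 d3.
Outer hash (tag): sum = 155+166+92+92+92+2+211 = 810 → 03 2a.

032a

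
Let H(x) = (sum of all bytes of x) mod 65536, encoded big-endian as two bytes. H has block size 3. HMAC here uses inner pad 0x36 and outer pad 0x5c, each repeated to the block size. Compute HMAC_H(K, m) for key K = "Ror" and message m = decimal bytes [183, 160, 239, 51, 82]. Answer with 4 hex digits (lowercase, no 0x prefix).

Key "Ror" = 52 6f 72 is exactly B = 3 bytes: K' = 52 6f 72.
K' ⊕ ipad = 64 59 44.  K' ⊕ opad = 0e 33 2e.
Inner input = (K'⊕ipad) ∥ m = 64 59 44 ∥ b7 a0 ef 33 52.
Inner hash: sum = 100+89+68+183+160+239+51+82 = 972 → 03 cc.
Outer input = (K'⊕opad) ∥ inner = 0e 33 2e ∥ 03 cc.
Outer hash (tag): sum = 14+51+46+3+204 = 318 → 01 3e.

013e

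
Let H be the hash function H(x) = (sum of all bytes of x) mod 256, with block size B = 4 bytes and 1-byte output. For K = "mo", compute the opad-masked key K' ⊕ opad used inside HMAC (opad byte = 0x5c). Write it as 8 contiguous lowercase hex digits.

Key "mo" = 6d 6f is 2 bytes ≤ B = 4; zero-pad to 4 bytes: K' = 6d 6f 00 00.
XOR each byte with 0x5c: 6d⊕5c=31, 6f⊕5c=33, 00⊕5c=5c, 00⊕5c=5c.

31335c5c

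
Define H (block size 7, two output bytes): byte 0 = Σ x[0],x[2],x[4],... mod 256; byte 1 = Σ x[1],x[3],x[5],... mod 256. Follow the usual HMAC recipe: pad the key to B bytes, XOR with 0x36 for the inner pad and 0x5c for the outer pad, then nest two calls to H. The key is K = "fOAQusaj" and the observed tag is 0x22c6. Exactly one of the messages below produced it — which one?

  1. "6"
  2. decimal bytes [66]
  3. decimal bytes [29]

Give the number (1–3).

1

Key "fOAQusaj" = 66 4f 41 51 75 73 61 6a is 8 bytes > B = 7, so hash it first: H(key) = 7d 7d, then zero-pad to 7 bytes: K' = 7d 7d 00 00 00 00 00.
K' ⊕ ipad = 4b 4b 36 36 36 36 36; K' ⊕ opad = 21 21 5c 5c 5c 5c 5c.
m1: inner = H(4b 4b 36 36 36 36 36 36) = ed ed; tag = H(21 21 5c 5c 5c 5c 5c ed ed) = 22c6 ← matches
m2: inner = H(4b 4b 36 36 36 36 36 42) = ed f9; tag = H(21 21 5c 5c 5c 5c 5c ed f9) = 2ec6
m3: inner = H(4b 4b 36 36 36 36 36 1d) = ed d4; tag = H(21 21 5c 5c 5c 5c 5c ed d4) = 09c6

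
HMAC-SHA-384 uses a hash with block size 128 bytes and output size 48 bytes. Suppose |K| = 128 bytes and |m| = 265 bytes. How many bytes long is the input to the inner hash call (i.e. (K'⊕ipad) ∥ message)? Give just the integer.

Key is 128 ≤ 128 bytes, zero-padded: |K'| = 128.
Inner input = (K'⊕ipad) ∥ m → 128 + 265 = 393 bytes.

393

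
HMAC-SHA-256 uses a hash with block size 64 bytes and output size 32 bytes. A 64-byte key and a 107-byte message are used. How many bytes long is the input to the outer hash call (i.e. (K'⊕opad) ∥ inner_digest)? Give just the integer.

Key is 64 ≤ 64 bytes, zero-padded: |K'| = 64.
Outer input = (K'⊕opad) ∥ H(inner) → 64 + 32 = 96 bytes.

96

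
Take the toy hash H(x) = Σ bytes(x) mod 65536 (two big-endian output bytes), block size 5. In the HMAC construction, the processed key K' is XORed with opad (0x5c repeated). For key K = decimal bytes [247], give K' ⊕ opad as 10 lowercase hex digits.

Key decimal bytes [247] = f7 is 1 byte ≤ B = 5; zero-pad to 5 bytes: K' = f7 00 00 00 00.
XOR each byte with 0x5c: f7⊕5c=ab, 00⊕5c=5c, 00⊕5c=5c, 00⊕5c=5c, 00⊕5c=5c.

ab5c5c5c5c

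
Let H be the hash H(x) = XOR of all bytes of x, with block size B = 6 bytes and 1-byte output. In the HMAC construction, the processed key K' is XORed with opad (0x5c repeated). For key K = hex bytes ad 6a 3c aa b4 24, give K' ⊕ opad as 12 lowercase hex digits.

f13660f6e878

Key hex bytes ad 6a 3c aa b4 24 is exactly B = 6 bytes: K' = ad 6a 3c aa b4 24.
XOR each byte with 0x5c: ad⊕5c=f1, 6a⊕5c=36, 3c⊕5c=60, aa⊕5c=f6, b4⊕5c=e8, 24⊕5c=78.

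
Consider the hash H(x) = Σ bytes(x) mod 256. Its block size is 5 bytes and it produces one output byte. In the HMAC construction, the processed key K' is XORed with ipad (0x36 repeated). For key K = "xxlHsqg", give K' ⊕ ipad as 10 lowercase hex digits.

Key "xxlHsqg" = 78 78 6c 48 73 71 67 is 7 bytes > B = 5, so hash it first: H(key) = ef, then zero-pad to 5 bytes: K' = ef 00 00 00 00.
XOR each byte with 0x36: ef⊕36=d9, 00⊕36=36, 00⊕36=36, 00⊕36=36, 00⊕36=36.

d936363636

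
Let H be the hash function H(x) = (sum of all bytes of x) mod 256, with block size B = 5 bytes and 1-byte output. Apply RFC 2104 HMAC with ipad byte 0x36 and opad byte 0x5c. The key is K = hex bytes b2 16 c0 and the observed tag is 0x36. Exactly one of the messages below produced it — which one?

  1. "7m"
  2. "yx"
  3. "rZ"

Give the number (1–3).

Key hex bytes b2 16 c0 is 3 bytes ≤ B = 5; zero-pad to 5 bytes: K' = b2 16 c0 00 00.
K' ⊕ ipad = 84 20 f6 36 36; K' ⊕ opad = ee 4a 9c 5c 5c.
m1: inner = H(84 20 f6 36 36 37 6d) = aa; tag = H(ee 4a 9c 5c 5c aa) = 36 ← matches
m2: inner = H(84 20 f6 36 36 79 78) = f7; tag = H(ee 4a 9c 5c 5c f7) = 83
m3: inner = H(84 20 f6 36 36 72 5a) = d2; tag = H(ee 4a 9c 5c 5c d2) = 5e

1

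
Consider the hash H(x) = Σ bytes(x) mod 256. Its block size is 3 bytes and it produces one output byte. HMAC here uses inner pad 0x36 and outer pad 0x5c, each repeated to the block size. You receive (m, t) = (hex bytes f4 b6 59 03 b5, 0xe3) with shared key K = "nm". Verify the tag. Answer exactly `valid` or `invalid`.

Key "nm" = 6e 6d is 2 bytes ≤ B = 3; zero-pad to 3 bytes: K' = 6e 6d 00.
K' ⊕ ipad = 58 5b 36; K' ⊕ opad = 32 31 5c.
Inner hash: sum = 88+91+54+244+182+89+3+181 = 932; mod 256 = 164 → a4.
Outer hash (recomputed tag): sum = 50+49+92+164 = 355; mod 256 = 99 → 63.
Recomputed tag = 63; claimed = e3 → mismatch.

invalid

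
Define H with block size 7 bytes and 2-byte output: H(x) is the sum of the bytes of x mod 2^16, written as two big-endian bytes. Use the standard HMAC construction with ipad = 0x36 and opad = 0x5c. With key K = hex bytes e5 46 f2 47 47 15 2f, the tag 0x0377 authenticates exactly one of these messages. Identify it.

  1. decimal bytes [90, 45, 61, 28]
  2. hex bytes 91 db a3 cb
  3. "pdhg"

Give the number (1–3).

Key hex bytes e5 46 f2 47 47 15 2f is exactly B = 7 bytes: K' = e5 46 f2 47 47 15 2f.
K' ⊕ ipad = d3 70 c4 71 71 23 19; K' ⊕ opad = b9 1a ae 1b 1b 49 73.
m1: inner = H(d3 70 c4 71 71 23 19 5a 2d 3d 1c) = 04 05; tag = H(b9 1a ae 1b 1b 49 73 04 05) = 027c
m2: inner = H(d3 70 c4 71 71 23 19 91 db a3 cb) = 05 ff; tag = H(b9 1a ae 1b 1b 49 73 05 ff) = 0377 ← matches
m3: inner = H(d3 70 c4 71 71 23 19 70 64 68 67) = 04 c8; tag = H(b9 1a ae 1b 1b 49 73 04 c8) = 033f

2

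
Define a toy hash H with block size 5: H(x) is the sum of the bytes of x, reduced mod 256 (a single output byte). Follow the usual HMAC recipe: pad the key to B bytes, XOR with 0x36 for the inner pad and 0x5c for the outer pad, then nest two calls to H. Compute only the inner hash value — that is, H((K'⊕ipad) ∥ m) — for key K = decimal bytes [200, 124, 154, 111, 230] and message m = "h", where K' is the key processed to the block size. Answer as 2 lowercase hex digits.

Key decimal bytes [200, 124, 154, 111, 230] = c8 7c 9a 6f e6 is exactly B = 5 bytes: K' = c8 7c 9a 6f e6.
K' ⊕ ipad = fe 4a ac 59 d0.
Inner input = fe 4a ac 59 d0 ∥ 68.
Inner hash: sum = 254+74+172+89+208+104 = 901; mod 256 = 133 → 85.

85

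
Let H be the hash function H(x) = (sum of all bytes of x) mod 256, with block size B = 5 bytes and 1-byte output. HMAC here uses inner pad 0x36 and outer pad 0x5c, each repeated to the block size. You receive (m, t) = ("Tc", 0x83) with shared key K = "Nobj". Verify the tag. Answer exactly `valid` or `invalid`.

Key "Nobj" = 4e 6f 62 6a is 4 bytes ≤ B = 5; zero-pad to 5 bytes: K' = 4e 6f 62 6a 00.
K' ⊕ ipad = 78 59 54 5c 36; K' ⊕ opad = 12 33 3e 36 5c.
Inner hash: sum = 120+89+84+92+54+84+99 = 622; mod 256 = 110 → 6e.
Outer hash (recomputed tag): sum = 18+51+62+54+92+110 = 387; mod 256 = 131 → 83.
Recomputed tag = 83; claimed = 83 → match.

valid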